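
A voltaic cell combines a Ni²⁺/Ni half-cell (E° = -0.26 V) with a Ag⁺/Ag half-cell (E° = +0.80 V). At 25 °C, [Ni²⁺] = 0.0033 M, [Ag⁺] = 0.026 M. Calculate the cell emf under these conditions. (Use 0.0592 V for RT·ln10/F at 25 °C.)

The Ag⁺/Ag couple has the higher reduction potential and acts as the cathode, so E°_cell = +0.80 − (-0.26) = 1.06 V.
Balancing electrons gives n = 2; the reaction quotient is Q = [Ni²⁺]/[Ag⁺]^2 = 4.88.
At 25 °C, E = E° − (0.0592/n) log Q = 1.06 − (0.0592/2)(0.689) = 1.060 − 0.020 = 1.040 V.

1.04 V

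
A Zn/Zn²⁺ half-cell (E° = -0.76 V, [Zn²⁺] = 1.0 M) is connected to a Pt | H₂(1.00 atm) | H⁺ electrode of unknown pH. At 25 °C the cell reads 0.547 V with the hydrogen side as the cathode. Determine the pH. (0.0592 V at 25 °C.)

pH = 3.60

E°_cell = 0.76 V and n = 2.
log Q = n(E° − E)/0.0592 = 2×(0.76 − 0.547)/0.0592 = 7.196.
With Q = [Zn²⁺]·P(H₂) / [H⁺]^2, solving for [H⁺] gives log[H⁺] = -3.598, so pH = 3.60.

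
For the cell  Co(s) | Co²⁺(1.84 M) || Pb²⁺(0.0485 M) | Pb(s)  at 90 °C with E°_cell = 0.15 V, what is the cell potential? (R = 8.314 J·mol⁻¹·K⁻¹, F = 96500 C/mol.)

0.093 V

Balancing electrons gives n = 2; the reaction quotient is Q = [Co²⁺]/[Pb²⁺] = 37.9.
E = E° − (RT/nF) ln Q = 0.15 − (8.314×363)/(2×96500) × (3.636) = 0.150 − 0.057 = 0.093 V.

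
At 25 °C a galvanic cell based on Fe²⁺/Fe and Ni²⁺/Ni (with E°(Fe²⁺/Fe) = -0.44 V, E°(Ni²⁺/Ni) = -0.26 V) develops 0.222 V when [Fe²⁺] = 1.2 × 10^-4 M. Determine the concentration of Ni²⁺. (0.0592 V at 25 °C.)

From the Nernst equation, log Q = n(E° − E)/0.0592 = 2(0.18 − 0.222)/0.0592 = -1.419, so Q = 0.0381.
With Q = [Fe²⁺]/[Ni²⁺] and the known concentrations, [Ni²⁺] in the denominator gives [Ni²⁺] = 0.0031 M.

0.0031 M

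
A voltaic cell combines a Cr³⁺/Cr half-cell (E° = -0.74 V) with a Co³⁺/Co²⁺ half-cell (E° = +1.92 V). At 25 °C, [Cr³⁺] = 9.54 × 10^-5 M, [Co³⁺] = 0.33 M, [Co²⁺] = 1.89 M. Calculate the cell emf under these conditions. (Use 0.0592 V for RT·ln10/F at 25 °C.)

The Co³⁺/Co²⁺ couple has the higher reduction potential and acts as the cathode, so E°_cell = +1.92 − (-0.74) = 2.66 V.
Balancing electrons gives n = 3; the reaction quotient is Q = [Cr³⁺]·[Co²⁺]^3/[Co³⁺]^3 = 0.0179.
At 25 °C, E = E° − (0.0592/n) log Q = 2.66 − (0.0592/3)(-1.747) = 2.660 + 0.034 = 2.694 V.

2.69 V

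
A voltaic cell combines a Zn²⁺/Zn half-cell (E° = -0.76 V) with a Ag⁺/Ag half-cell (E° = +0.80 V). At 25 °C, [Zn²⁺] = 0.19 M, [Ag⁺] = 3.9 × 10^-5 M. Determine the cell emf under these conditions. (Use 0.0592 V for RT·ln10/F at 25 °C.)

1.32 V

The Ag⁺/Ag couple has the higher reduction potential and acts as the cathode, so E°_cell = +0.80 − (-0.76) = 1.56 V.
Balancing electrons gives n = 2; the reaction quotient is Q = [Zn²⁺]/[Ag⁺]^2 = 1.25 × 10^8.
At 25 °C, E = E° − (0.0592/n) log Q = 1.56 − (0.0592/2)(8.097) = 1.560 − 0.240 = 1.320 V.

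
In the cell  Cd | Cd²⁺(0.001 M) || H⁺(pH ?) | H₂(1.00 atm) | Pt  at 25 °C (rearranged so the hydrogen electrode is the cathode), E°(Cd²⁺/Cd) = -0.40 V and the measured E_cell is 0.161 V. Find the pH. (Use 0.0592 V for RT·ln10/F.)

pH = 5.54

E°_cell = 0.40 V and n = 2.
log Q = n(E° − E)/0.0592 = 2×(0.40 − 0.161)/0.0592 = 8.074.
With Q = [Cd²⁺]·P(H₂) / [H⁺]^2, solving for [H⁺] gives log[H⁺] = -5.537, so pH = 5.54.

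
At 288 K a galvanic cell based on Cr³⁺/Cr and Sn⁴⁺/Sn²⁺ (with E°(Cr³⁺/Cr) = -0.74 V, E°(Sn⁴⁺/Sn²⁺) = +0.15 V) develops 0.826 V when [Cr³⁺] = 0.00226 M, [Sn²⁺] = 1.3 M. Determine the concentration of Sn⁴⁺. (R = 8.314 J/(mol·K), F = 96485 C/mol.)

From the Nernst equation, ln Q = nF(E° − E)/RT = 6×96485×(0.89 − 0.826)/(8.314×288) = 15.473, so Q = 5.25 × 10^6.
With Q = [Cr³⁺]^2·[Sn²⁺]^3/[Sn⁴⁺]^3 and the known concentrations, [Sn⁴⁺]^3 in the denominator gives [Sn⁴⁺] = 1.3 × 10^-4 M.

1.3 × 10^-4 M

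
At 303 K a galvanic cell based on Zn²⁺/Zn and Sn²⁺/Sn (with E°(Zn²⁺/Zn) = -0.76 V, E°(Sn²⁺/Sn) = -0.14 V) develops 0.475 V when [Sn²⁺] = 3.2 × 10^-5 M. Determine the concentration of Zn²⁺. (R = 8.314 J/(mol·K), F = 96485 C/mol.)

2.1 M

From the Nernst equation, ln Q = nF(E° − E)/RT = 2×96485×(0.62 − 0.475)/(8.314×303) = 11.107, so Q = 6.67 × 10^4.
With Q = [Zn²⁺]/[Sn²⁺] and the known concentrations, [Zn²⁺] in the numerator gives [Zn²⁺] = 2.1 M.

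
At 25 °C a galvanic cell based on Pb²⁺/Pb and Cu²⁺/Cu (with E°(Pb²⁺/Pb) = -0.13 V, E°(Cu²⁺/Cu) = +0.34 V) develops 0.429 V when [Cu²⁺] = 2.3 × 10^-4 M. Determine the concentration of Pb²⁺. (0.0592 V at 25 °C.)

0.0056 M

From the Nernst equation, log Q = n(E° − E)/0.0592 = 2(0.47 − 0.429)/0.0592 = 1.385, so Q = 24.3.
With Q = [Pb²⁺]/[Cu²⁺] and the known concentrations, [Pb²⁺] in the numerator gives [Pb²⁺] = 0.0056 M.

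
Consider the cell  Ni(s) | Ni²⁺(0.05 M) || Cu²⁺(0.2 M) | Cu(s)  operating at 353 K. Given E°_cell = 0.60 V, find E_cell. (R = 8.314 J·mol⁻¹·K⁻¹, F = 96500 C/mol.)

Balancing electrons gives n = 2; the reaction quotient is Q = [Ni²⁺]/[Cu²⁺] = 0.250.
E = E° − (RT/nF) ln Q = 0.60 − (8.314×353)/(2×96500) × (-1.386) = 0.600 + 0.021 = 0.621 V.

0.621 V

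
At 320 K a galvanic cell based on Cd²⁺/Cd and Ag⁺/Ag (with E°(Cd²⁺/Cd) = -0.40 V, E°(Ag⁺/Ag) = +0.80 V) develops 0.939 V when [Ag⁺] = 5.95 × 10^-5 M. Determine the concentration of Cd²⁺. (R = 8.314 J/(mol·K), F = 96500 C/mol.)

From the Nernst equation, ln Q = nF(E° − E)/RT = 2×96500×(1.20 − 0.939)/(8.314×320) = 18.934, so Q = 1.67 × 10^8.
With Q = [Cd²⁺]/[Ag⁺]^2 and the known concentrations, [Cd²⁺] in the numerator gives [Cd²⁺] = 0.59 M.

0.59 M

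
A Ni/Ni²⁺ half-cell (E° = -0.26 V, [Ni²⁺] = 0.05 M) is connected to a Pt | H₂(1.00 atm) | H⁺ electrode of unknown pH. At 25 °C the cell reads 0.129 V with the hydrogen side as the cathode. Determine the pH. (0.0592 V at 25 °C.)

E°_cell = 0.26 V and n = 2.
log Q = n(E° − E)/0.0592 = 2×(0.26 − 0.129)/0.0592 = 4.426.
With Q = [Ni²⁺]·P(H₂) / [H⁺]^2, solving for [H⁺] gives log[H⁺] = -2.863, so pH = 2.86.

pH = 2.86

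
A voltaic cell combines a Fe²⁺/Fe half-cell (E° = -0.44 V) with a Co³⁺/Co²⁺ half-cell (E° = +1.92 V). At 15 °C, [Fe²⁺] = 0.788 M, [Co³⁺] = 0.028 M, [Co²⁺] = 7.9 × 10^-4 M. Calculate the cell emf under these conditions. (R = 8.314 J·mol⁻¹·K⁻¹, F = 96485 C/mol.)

The Co³⁺/Co²⁺ couple has the higher reduction potential and acts as the cathode, so E°_cell = +1.92 − (-0.44) = 2.36 V.
Balancing electrons gives n = 2; the reaction quotient is Q = [Fe²⁺]·[Co²⁺]^2/[Co³⁺]^2 = 6.27 × 10^-4.
E = E° − (RT/nF) ln Q = 2.36 − (8.314×288)/(2×96485) × (-7.374) = 2.360 + 0.091 = 2.451 V.

2.45 V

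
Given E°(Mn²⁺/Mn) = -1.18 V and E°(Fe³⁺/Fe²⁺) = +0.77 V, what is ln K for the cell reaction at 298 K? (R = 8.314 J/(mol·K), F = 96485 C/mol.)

ln K = 151.9

E°_cell = +0.77 − (-1.18) = 1.95 V, with n = 2 electrons transferred.
At equilibrium E = 0, so the Nernst equation gives ln K = nFE°/RT = (2)(96485)(1.95)/((8.314)(298)) = 151.88.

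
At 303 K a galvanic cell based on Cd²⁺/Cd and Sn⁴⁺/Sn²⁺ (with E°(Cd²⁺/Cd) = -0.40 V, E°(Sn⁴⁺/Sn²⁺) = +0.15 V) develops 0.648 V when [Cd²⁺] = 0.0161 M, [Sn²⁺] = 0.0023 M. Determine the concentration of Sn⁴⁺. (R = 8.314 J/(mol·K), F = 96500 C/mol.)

From the Nernst equation, ln Q = nF(E° − E)/RT = 2×96500×(0.55 − 0.648)/(8.314×303) = -7.508, so Q = 5.49 × 10^-4.
With Q = [Cd²⁺]·[Sn²⁺]/[Sn⁴⁺] and the known concentrations, [Sn⁴⁺] in the denominator gives [Sn⁴⁺] = 0.067 M.

0.067 M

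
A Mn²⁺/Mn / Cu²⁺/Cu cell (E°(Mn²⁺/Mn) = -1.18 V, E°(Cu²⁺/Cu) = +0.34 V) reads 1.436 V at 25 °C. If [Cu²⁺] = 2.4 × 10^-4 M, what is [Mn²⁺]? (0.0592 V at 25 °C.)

From the Nernst equation, log Q = n(E° − E)/0.0592 = 2(1.52 − 1.436)/0.0592 = 2.838, so Q = 688.
With Q = [Mn²⁺]/[Cu²⁺] and the known concentrations, [Mn²⁺] in the numerator gives [Mn²⁺] = 0.17 M.

0.17 M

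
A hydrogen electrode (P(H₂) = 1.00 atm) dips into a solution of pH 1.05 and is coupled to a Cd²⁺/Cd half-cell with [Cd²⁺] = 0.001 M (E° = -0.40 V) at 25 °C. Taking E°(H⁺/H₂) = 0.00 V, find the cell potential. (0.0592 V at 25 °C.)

0.43 V

The hydrogen couple is the cathode, so E°_cell = 0.40 V; n = 2.
[H⁺] = 10^(−1.05) = 0.089 M, and Q = [Cd²⁺]·P(H₂) / [H⁺]^2 = 0.126.
E = E° − (0.0592/2) log Q = 0.40 − (0.0592/2)(-0.900) = 0.427 V.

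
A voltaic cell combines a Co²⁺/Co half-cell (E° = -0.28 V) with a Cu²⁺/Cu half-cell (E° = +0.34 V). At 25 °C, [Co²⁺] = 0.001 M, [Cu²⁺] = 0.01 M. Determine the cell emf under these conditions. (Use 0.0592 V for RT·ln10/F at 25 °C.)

The Cu²⁺/Cu couple has the higher reduction potential and acts as the cathode, so E°_cell = +0.34 − (-0.28) = 0.62 V.
Balancing electrons gives n = 2; the reaction quotient is Q = [Co²⁺]/[Cu²⁺] = 0.100.
At 25 °C, E = E° − (0.0592/n) log Q = 0.62 − (0.0592/2)(-1.000) = 0.620 + 0.030 = 0.650 V.

0.650 V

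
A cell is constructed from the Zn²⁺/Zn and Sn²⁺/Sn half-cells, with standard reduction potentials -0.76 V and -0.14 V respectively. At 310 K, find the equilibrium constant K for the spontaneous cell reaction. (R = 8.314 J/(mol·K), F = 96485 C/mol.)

E°_cell = -0.14 − (-0.76) = 0.62 V, with n = 2 electrons transferred.
At equilibrium E = 0, so the Nernst equation gives ln K = nFE°/RT = (2)(96485)(0.62)/((8.314)(310)) = 46.42.
K = e^46.42 = 1.4 × 10^20.

1.4 × 10^20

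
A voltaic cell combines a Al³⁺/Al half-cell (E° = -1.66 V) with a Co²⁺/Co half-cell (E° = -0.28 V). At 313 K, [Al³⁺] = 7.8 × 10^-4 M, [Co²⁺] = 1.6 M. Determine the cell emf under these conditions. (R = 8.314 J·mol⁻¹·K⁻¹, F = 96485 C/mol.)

The Co²⁺/Co couple has the higher reduction potential and acts as the cathode, so E°_cell = -0.28 − (-1.66) = 1.38 V.
Balancing electrons gives n = 6; the reaction quotient is Q = [Al³⁺]^2/[Co²⁺]^3 = 1.49 × 10^-7.
E = E° − (RT/nF) ln Q = 1.38 − (8.314×313)/(6×96485) × (-15.722) = 1.380 + 0.071 = 1.451 V.

1.45 V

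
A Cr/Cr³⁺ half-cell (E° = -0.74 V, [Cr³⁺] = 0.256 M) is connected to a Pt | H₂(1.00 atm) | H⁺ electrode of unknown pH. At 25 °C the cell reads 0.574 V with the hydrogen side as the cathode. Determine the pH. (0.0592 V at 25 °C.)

pH = 3.00

E°_cell = 0.74 V and n = 6.
log Q = n(E° − E)/0.0592 = 6×(0.74 − 0.574)/0.0592 = 16.824.
With Q = [Cr³⁺]^2·P(H₂)^3 / [H⁺]^6, solving for [H⁺] gives log[H⁺] = -3.001, so pH = 3.00.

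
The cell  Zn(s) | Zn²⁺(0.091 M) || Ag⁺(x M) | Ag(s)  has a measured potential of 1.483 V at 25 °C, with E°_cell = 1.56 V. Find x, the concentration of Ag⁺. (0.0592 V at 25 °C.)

From the Nernst equation, log Q = n(E° − E)/0.0592 = 2(1.56 − 1.483)/0.0592 = 2.601, so Q = 399.
With Q = [Zn²⁺]/[Ag⁺]^2 and the known concentrations, [Ag⁺]^2 in the denominator gives [Ag⁺] = 0.015 M.

0.015 M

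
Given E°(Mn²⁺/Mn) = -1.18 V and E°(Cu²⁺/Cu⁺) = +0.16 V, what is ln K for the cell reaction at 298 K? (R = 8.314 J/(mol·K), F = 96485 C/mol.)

E°_cell = +0.16 − (-1.18) = 1.34 V, with n = 2 electrons transferred.
At equilibrium E = 0, so the Nernst equation gives ln K = nFE°/RT = (2)(96485)(1.34)/((8.314)(298)) = 104.37.

ln K = 104.4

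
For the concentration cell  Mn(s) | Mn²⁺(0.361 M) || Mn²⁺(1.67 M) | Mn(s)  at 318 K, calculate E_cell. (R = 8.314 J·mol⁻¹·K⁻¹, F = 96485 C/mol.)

0.021 V

Both half-cells are Mn²⁺/Mn, so E°_cell = 0. The concentrated side is the cathode; the cell reaction moves Mn²⁺ from high to low concentration with n = 2.
Q = [Mn²⁺]_dilute/[Mn²⁺]_conc = 0.361/1.67 = 0.216.
E = 0 − (RT/nF) ln Q = −((8.314×318)/(2×96485))(-1.532) = 0.0210 V.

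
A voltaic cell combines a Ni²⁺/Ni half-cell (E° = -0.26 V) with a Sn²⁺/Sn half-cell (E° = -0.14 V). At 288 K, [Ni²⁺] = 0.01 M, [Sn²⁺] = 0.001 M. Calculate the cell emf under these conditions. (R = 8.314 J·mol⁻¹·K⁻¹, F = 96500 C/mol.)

0.091 V

The Sn²⁺/Sn couple has the higher reduction potential and acts as the cathode, so E°_cell = -0.14 − (-0.26) = 0.12 V.
Balancing electrons gives n = 2; the reaction quotient is Q = [Ni²⁺]/[Sn²⁺] = 10.0.
E = E° − (RT/nF) ln Q = 0.12 − (8.314×288)/(2×96500) × (2.303) = 0.120 − 0.029 = 0.091 V.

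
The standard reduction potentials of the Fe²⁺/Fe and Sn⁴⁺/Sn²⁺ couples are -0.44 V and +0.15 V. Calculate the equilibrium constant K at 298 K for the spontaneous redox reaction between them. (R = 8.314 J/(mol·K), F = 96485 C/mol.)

9.1 × 10^19

E°_cell = +0.15 − (-0.44) = 0.59 V, with n = 2 electrons transferred.
At equilibrium E = 0, so the Nernst equation gives ln K = nFE°/RT = (2)(96485)(0.59)/((8.314)(298)) = 45.95.
K = e^45.95 = 9.1 × 10^19.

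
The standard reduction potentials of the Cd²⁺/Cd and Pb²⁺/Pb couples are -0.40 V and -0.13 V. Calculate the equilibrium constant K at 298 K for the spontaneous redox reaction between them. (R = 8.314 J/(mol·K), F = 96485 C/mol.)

1.4 × 10^9

E°_cell = -0.13 − (-0.40) = 0.27 V, with n = 2 electrons transferred.
At equilibrium E = 0, so the Nernst equation gives ln K = nFE°/RT = (2)(96485)(0.27)/((8.314)(298)) = 21.03.
K = e^21.03 = 1.4 × 10^9.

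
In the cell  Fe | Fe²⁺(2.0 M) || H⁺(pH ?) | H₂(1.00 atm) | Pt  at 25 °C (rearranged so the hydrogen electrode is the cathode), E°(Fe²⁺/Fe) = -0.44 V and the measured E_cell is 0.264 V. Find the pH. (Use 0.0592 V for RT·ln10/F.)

E°_cell = 0.44 V and n = 2.
log Q = n(E° − E)/0.0592 = 2×(0.44 − 0.264)/0.0592 = 5.946.
With Q = [Fe²⁺]·P(H₂) / [H⁺]^2, solving for [H⁺] gives log[H⁺] = -2.822, so pH = 2.82.

pH = 2.82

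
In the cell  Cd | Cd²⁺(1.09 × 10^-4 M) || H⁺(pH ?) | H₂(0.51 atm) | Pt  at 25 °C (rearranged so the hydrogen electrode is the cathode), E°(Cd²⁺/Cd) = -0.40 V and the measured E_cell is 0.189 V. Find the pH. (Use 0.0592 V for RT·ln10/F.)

E°_cell = 0.40 V and n = 2.
log Q = n(E° − E)/0.0592 = 2×(0.40 − 0.189)/0.0592 = 7.128.
With Q = [Cd²⁺]·P(H₂) / [H⁺]^2, solving for [H⁺] gives log[H⁺] = -5.692, so pH = 5.69.

pH = 5.69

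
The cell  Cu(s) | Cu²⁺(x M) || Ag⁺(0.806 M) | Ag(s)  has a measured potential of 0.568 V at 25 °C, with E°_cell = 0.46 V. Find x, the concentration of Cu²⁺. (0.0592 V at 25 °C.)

1.5 × 10^-4 M

From the Nernst equation, log Q = n(E° − E)/0.0592 = 2(0.46 − 0.568)/0.0592 = -3.649, so Q = 2.25 × 10^-4.
With Q = [Cu²⁺]/[Ag⁺]^2 and the known concentrations, [Cu²⁺] in the numerator gives [Cu²⁺] = 1.5 × 10^-4 M.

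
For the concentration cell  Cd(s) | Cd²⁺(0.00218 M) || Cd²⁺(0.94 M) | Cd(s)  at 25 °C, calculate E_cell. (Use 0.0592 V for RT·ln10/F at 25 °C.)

Both half-cells are Cd²⁺/Cd, so E°_cell = 0. The concentrated side is the cathode; the cell reaction moves Cd²⁺ from high to low concentration with n = 2.
Q = [Cd²⁺]_dilute/[Cd²⁺]_conc = 0.00218/0.94 = 0.00232.
E = 0 − (0.0592/2) log Q = −(0.0592/2)(-2.635) = 0.0780 V.

0.078 V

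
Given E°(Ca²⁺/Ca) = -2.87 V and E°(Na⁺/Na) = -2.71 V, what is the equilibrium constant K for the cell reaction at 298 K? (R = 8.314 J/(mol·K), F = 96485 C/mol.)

2.6 × 10^5

E°_cell = -2.71 − (-2.87) = 0.16 V, with n = 2 electrons transferred.
At equilibrium E = 0, so the Nernst equation gives ln K = nFE°/RT = (2)(96485)(0.16)/((8.314)(298)) = 12.46.
K = e^12.46 = 2.6 × 10^5.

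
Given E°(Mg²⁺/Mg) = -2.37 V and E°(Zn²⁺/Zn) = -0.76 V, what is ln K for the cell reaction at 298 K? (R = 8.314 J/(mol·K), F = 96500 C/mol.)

ln K = 125.4

E°_cell = -0.76 − (-2.37) = 1.61 V, with n = 2 electrons transferred.
At equilibrium E = 0, so the Nernst equation gives ln K = nFE°/RT = (2)(96500)(1.61)/((8.314)(298)) = 125.42.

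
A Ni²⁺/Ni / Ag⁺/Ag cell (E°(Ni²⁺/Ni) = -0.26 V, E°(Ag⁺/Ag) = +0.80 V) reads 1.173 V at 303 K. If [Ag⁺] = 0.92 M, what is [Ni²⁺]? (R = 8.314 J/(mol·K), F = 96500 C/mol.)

From the Nernst equation, ln Q = nF(E° − E)/RT = 2×96500×(1.06 − 1.173)/(8.314×303) = -8.657, so Q = 1.74 × 10^-4.
With Q = [Ni²⁺]/[Ag⁺]^2 and the known concentrations, [Ni²⁺] in the numerator gives [Ni²⁺] = 1.5 × 10^-4 M.

1.5 × 10^-4 M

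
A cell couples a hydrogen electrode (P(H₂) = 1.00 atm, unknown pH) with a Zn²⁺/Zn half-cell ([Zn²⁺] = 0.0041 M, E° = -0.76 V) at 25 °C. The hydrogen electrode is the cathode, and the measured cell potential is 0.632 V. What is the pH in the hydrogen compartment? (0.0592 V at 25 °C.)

pH = 3.36

E°_cell = 0.76 V and n = 2.
log Q = n(E° − E)/0.0592 = 2×(0.76 − 0.632)/0.0592 = 4.324.
With Q = [Zn²⁺]·P(H₂) / [H⁺]^2, solving for [H⁺] gives log[H⁺] = -3.356, so pH = 3.36.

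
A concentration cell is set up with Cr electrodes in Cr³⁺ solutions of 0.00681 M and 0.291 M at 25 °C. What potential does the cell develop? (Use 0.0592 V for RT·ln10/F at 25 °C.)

Both half-cells are Cr³⁺/Cr, so E°_cell = 0. The concentrated side is the cathode; the cell reaction moves Cr³⁺ from high to low concentration with n = 3.
Q = [Cr³⁺]_dilute/[Cr³⁺]_conc = 0.00681/0.291 = 0.0234.
E = 0 − (0.0592/3) log Q = −(0.0592/3)(-1.631) = 0.0322 V.

0.032 V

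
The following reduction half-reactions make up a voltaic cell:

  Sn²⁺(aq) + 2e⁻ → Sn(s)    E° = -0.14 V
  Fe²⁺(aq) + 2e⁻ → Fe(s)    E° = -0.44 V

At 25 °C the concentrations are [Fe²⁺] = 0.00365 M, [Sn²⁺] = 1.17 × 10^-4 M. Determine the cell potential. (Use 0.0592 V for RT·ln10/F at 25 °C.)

The Sn²⁺/Sn couple has the higher reduction potential and acts as the cathode, so E°_cell = -0.14 − (-0.44) = 0.30 V.
Balancing electrons gives n = 2; the reaction quotient is Q = [Fe²⁺]/[Sn²⁺] = 31.2.
At 25 °C, E = E° − (0.0592/n) log Q = 0.30 − (0.0592/2)(1.494) = 0.300 − 0.044 = 0.256 V.

0.256 V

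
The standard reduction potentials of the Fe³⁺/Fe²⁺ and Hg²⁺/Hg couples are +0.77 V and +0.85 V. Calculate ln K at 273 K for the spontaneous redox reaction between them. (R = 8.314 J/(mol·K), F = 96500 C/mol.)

ln K = 6.8

E°_cell = +0.85 − (+0.77) = 0.08 V, with n = 2 electrons transferred.
At equilibrium E = 0, so the Nernst equation gives ln K = nFE°/RT = (2)(96500)(0.08)/((8.314)(273)) = 6.80.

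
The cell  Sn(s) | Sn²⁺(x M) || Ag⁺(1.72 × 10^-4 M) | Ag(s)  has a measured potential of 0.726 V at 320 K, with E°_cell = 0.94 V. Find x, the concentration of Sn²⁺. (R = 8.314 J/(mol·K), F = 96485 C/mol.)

0.16 M

From the Nernst equation, ln Q = nF(E° − E)/RT = 2×96485×(0.94 − 0.726)/(8.314×320) = 15.522, so Q = 5.51 × 10^6.
With Q = [Sn²⁺]/[Ag⁺]^2 and the known concentrations, [Sn²⁺] in the numerator gives [Sn²⁺] = 0.16 M.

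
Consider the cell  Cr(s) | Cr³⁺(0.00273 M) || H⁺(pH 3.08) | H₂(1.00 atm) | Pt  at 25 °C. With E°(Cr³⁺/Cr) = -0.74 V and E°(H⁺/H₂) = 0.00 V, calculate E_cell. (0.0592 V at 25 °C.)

The hydrogen couple is the cathode, so E°_cell = 0.74 V; n = 6.
[H⁺] = 10^(−3.08) = 8.3 × 10^-4 M, and Q = [Cr³⁺]^2·P(H₂)^3 / [H⁺]^6 = 2.25 × 10^13.
E = E° − (0.0592/6) log Q = 0.74 − (0.0592/6)(13.352) = 0.608 V.

0.61 V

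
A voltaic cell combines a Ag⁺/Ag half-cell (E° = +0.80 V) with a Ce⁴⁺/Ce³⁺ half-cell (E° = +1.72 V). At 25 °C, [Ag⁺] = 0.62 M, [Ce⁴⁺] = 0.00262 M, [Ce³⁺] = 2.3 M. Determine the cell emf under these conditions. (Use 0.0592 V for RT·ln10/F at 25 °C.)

0.758 V

The Ce⁴⁺/Ce³⁺ couple has the higher reduction potential and acts as the cathode, so E°_cell = +1.72 − (+0.80) = 0.92 V.
Balancing electrons gives n = 1; the reaction quotient is Q = [Ag⁺]·[Ce³⁺]/[Ce⁴⁺] = 544.
At 25 °C, E = E° − (0.0592/n) log Q = 0.92 − (0.0592/1)(2.736) = 0.920 − 0.162 = 0.758 V.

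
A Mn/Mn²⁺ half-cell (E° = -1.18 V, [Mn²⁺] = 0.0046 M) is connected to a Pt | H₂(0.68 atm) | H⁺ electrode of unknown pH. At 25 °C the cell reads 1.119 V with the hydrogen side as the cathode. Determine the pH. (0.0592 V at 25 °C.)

E°_cell = 1.18 V and n = 2.
log Q = n(E° − E)/0.0592 = 2×(1.18 − 1.119)/0.0592 = 2.061.
With Q = [Mn²⁺]·P(H₂) / [H⁺]^2, solving for [H⁺] gives log[H⁺] = -2.283, so pH = 2.28.

pH = 2.28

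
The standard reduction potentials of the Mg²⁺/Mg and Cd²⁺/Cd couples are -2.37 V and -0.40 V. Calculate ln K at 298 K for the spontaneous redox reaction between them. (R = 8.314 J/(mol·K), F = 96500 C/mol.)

E°_cell = -0.40 − (-2.37) = 1.97 V, with n = 2 electrons transferred.
At equilibrium E = 0, so the Nernst equation gives ln K = nFE°/RT = (2)(96500)(1.97)/((8.314)(298)) = 153.46.

ln K = 153.5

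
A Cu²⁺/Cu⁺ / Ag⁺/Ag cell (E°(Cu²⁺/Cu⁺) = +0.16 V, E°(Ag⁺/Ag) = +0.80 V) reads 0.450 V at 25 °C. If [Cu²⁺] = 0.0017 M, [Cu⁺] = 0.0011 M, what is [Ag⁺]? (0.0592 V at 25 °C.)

9.5 × 10^-4 M

From the Nernst equation, log Q = n(E° − E)/0.0592 = 1(0.64 − 0.450)/0.0592 = 3.209, so Q = 1620.
With Q = [Cu²⁺]/([Cu⁺]·[Ag⁺]) and the known concentrations, [Ag⁺] in the denominator gives [Ag⁺] = 9.5 × 10^-4 M.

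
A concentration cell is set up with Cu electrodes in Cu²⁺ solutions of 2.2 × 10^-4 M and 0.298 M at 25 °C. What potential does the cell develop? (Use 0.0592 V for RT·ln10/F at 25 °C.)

0.093 V

Both half-cells are Cu²⁺/Cu, so E°_cell = 0. The concentrated side is the cathode; the cell reaction moves Cu²⁺ from high to low concentration with n = 2.
Q = [Cu²⁺]_dilute/[Cu²⁺]_conc = 2.2 × 10^-4/0.298 = 7.38 × 10^-4.
E = 0 − (0.0592/2) log Q = −(0.0592/2)(-3.132) = 0.0927 V.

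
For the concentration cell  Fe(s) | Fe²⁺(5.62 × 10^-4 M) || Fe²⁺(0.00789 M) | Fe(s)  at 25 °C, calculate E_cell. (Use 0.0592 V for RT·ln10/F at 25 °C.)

Both half-cells are Fe²⁺/Fe, so E°_cell = 0. The concentrated side is the cathode; the cell reaction moves Fe²⁺ from high to low concentration with n = 2.
Q = [Fe²⁺]_dilute/[Fe²⁺]_conc = 5.62 × 10^-4/0.00789 = 0.0712.
E = 0 − (0.0592/2) log Q = −(0.0592/2)(-1.147) = 0.0340 V.

0.034 V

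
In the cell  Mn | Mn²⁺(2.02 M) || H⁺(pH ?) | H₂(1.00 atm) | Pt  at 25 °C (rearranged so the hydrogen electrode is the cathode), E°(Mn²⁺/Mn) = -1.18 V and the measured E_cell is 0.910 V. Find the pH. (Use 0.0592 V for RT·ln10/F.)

pH = 4.41

E°_cell = 1.18 V and n = 2.
log Q = n(E° − E)/0.0592 = 2×(1.18 − 0.910)/0.0592 = 9.122.
With Q = [Mn²⁺]·P(H₂) / [H⁺]^2, solving for [H⁺] gives log[H⁺] = -4.408, so pH = 4.41.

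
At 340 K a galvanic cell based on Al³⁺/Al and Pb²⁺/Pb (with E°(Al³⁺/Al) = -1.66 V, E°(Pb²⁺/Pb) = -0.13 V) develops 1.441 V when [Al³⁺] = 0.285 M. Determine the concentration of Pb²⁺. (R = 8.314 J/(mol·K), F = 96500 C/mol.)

9.9 × 10^-4 M

From the Nernst equation, ln Q = nF(E° − E)/RT = 6×96500×(1.53 − 1.441)/(8.314×340) = 18.230, so Q = 8.26 × 10^7.
With Q = [Al³⁺]^2/[Pb²⁺]^3 and the known concentrations, [Pb²⁺]^3 in the denominator gives [Pb²⁺] = 9.9 × 10^-4 M.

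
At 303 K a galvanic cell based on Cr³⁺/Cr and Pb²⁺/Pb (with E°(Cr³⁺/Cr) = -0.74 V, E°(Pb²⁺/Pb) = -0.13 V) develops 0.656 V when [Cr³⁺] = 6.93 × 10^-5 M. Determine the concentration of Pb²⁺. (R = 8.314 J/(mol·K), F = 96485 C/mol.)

From the Nernst equation, ln Q = nF(E° − E)/RT = 6×96485×(0.61 − 0.656)/(8.314×303) = -10.571, so Q = 2.56 × 10^-5.
With Q = [Cr³⁺]^2/[Pb²⁺]^3 and the known concentrations, [Pb²⁺]^3 in the denominator gives [Pb²⁺] = 0.057 M.

0.057 M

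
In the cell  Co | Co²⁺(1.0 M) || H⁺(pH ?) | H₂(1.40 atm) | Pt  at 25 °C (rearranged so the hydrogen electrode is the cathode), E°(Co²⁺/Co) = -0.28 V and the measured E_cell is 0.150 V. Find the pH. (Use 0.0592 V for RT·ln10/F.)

pH = 2.12

E°_cell = 0.28 V and n = 2.
log Q = n(E° − E)/0.0592 = 2×(0.28 − 0.150)/0.0592 = 4.392.
With Q = [Co²⁺]·P(H₂) / [H⁺]^2, solving for [H⁺] gives log[H⁺] = -2.123, so pH = 2.12.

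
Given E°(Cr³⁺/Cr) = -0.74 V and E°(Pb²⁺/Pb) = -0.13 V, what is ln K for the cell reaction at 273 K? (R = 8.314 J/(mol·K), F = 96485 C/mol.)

ln K = 155.6

E°_cell = -0.13 − (-0.74) = 0.61 V, with n = 6 electrons transferred.
At equilibrium E = 0, so the Nernst equation gives ln K = nFE°/RT = (6)(96485)(0.61)/((8.314)(273)) = 155.59.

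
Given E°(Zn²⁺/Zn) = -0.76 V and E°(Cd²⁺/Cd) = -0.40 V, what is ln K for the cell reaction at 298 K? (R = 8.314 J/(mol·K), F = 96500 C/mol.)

E°_cell = -0.40 − (-0.76) = 0.36 V, with n = 2 electrons transferred.
At equilibrium E = 0, so the Nernst equation gives ln K = nFE°/RT = (2)(96500)(0.36)/((8.314)(298)) = 28.04.

ln K = 28.0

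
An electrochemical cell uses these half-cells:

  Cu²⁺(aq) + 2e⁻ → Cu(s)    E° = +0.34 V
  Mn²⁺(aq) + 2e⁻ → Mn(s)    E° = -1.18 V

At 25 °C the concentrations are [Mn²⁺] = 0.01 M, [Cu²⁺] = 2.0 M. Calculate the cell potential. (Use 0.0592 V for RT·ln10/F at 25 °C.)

1.59 V

The Cu²⁺/Cu couple has the higher reduction potential and acts as the cathode, so E°_cell = +0.34 − (-1.18) = 1.52 V.
Balancing electrons gives n = 2; the reaction quotient is Q = [Mn²⁺]/[Cu²⁺] = 0.00500.
At 25 °C, E = E° − (0.0592/n) log Q = 1.52 − (0.0592/2)(-2.301) = 1.520 + 0.068 = 1.588 V.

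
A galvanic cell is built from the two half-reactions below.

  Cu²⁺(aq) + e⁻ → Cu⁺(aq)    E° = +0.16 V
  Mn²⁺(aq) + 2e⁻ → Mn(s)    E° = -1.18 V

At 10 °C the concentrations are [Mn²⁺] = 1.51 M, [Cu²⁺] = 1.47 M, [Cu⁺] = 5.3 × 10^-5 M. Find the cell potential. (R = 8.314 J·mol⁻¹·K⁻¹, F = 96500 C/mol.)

The Cu²⁺/Cu⁺ couple has the higher reduction potential and acts as the cathode, so E°_cell = +0.16 − (-1.18) = 1.34 V.
Balancing electrons gives n = 2; the reaction quotient is Q = [Mn²⁺]·[Cu⁺]^2/[Cu²⁺]^2 = 1.96 × 10^-9.
E = E° − (RT/nF) ln Q = 1.34 − (8.314×283)/(2×96500) × (-20.049) = 1.340 + 0.244 = 1.584 V.

1.58 V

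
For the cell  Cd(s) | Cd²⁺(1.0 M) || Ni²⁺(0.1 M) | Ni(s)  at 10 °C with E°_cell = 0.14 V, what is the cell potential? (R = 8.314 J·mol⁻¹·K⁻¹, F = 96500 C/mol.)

0.112 V

Balancing electrons gives n = 2; the reaction quotient is Q = [Cd²⁺]/[Ni²⁺] = 10.0.
E = E° − (RT/nF) ln Q = 0.14 − (8.314×283)/(2×96500) × (2.303) = 0.140 − 0.028 = 0.112 V.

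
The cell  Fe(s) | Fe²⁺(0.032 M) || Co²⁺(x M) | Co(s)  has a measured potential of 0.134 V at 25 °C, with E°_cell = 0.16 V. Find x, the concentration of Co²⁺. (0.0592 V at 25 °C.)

From the Nernst equation, log Q = n(E° − E)/0.0592 = 2(0.16 − 0.134)/0.0592 = 0.878, so Q = 7.56.
With Q = [Fe²⁺]/[Co²⁺] and the known concentrations, [Co²⁺] in the denominator gives [Co²⁺] = 0.0042 M.

0.0042 M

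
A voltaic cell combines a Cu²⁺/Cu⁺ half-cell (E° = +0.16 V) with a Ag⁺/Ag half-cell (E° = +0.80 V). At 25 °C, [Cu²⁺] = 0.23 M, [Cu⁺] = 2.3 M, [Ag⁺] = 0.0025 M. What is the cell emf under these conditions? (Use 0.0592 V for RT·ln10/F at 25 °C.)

0.545 V

The Ag⁺/Ag couple has the higher reduction potential and acts as the cathode, so E°_cell = +0.80 − (+0.16) = 0.64 V.
Balancing electrons gives n = 1; the reaction quotient is Q = [Cu²⁺]/([Cu⁺]·[Ag⁺]) = 40.0.
At 25 °C, E = E° − (0.0592/n) log Q = 0.64 − (0.0592/1)(1.602) = 0.640 − 0.095 = 0.545 V.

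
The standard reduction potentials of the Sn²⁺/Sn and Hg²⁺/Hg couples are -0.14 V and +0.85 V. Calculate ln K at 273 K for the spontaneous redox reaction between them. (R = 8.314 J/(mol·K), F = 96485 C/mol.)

ln K = 84.2

E°_cell = +0.85 − (-0.14) = 0.99 V, with n = 2 electrons transferred.
At equilibrium E = 0, so the Nernst equation gives ln K = nFE°/RT = (2)(96485)(0.99)/((8.314)(273)) = 84.17.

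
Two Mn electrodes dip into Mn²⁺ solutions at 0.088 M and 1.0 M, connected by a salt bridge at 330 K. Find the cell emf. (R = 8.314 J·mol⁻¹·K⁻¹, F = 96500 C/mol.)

0.035 V

Both half-cells are Mn²⁺/Mn, so E°_cell = 0. The concentrated side is the cathode; the cell reaction moves Mn²⁺ from high to low concentration with n = 2.
Q = [Mn²⁺]_dilute/[Mn²⁺]_conc = 0.088/1.0 = 0.0880.
E = 0 − (RT/nF) ln Q = −((8.314×330)/(2×96500))(-2.430) = 0.0345 V.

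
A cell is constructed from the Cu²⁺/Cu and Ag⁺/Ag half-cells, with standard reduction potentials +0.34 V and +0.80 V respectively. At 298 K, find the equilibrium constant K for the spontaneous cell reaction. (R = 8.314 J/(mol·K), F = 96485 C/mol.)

3.6 × 10^15

E°_cell = +0.80 − (+0.34) = 0.46 V, with n = 2 electrons transferred.
At equilibrium E = 0, so the Nernst equation gives ln K = nFE°/RT = (2)(96485)(0.46)/((8.314)(298)) = 35.83.
K = e^35.83 = 3.6 × 10^15.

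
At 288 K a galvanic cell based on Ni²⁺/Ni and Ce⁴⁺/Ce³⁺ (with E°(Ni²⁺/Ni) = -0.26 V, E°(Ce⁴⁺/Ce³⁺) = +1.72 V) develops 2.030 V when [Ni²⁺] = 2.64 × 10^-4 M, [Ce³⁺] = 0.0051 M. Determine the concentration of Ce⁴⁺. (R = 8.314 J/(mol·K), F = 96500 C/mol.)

6.2 × 10^-4 M

From the Nernst equation, ln Q = nF(E° − E)/RT = 2×96500×(1.98 − 2.030)/(8.314×288) = -4.030, so Q = 0.0178.
With Q = [Ni²⁺]·[Ce³⁺]^2/[Ce⁴⁺]^2 and the known concentrations, [Ce⁴⁺]^2 in the denominator gives [Ce⁴⁺] = 6.2 × 10^-4 M.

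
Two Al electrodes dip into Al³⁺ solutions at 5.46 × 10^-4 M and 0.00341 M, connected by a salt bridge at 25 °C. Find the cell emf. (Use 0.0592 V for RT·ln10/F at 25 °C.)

Both half-cells are Al³⁺/Al, so E°_cell = 0. The concentrated side is the cathode; the cell reaction moves Al³⁺ from high to low concentration with n = 3.
Q = [Al³⁺]_dilute/[Al³⁺]_conc = 5.46 × 10^-4/0.00341 = 0.160.
E = 0 − (0.0592/3) log Q = −(0.0592/3)(-0.796) = 0.0157 V.

0.016 V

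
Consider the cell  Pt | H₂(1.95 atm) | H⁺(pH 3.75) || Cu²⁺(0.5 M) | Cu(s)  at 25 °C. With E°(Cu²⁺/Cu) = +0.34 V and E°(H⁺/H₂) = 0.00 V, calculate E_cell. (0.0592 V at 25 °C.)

0.56 V

The Cu²⁺/Cu couple is the cathode, so E°_cell = 0.34 V; n = 2.
[H⁺] = 10^(−3.75) = 1.8 × 10^-4 M, and Q = [H⁺]^2 / ([Cu²⁺]·P(H₂)) = 3.24 × 10^-8.
E = E° − (0.0592/2) log Q = 0.34 − (0.0592/2)(-7.489) = 0.562 V.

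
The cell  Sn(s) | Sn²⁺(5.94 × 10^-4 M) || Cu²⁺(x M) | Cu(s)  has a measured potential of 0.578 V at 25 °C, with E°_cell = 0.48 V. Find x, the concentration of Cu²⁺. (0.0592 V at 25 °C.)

From the Nernst equation, log Q = n(E° − E)/0.0592 = 2(0.48 − 0.578)/0.0592 = -3.311, so Q = 4.89 × 10^-4.
With Q = [Sn²⁺]/[Cu²⁺] and the known concentrations, [Cu²⁺] in the denominator gives [Cu²⁺] = 1.2 M.

1.2 M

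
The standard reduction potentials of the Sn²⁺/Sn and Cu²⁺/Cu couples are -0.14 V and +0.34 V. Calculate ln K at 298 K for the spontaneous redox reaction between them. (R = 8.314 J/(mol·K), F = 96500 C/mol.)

E°_cell = +0.34 − (-0.14) = 0.48 V, with n = 2 electrons transferred.
At equilibrium E = 0, so the Nernst equation gives ln K = nFE°/RT = (2)(96500)(0.48)/((8.314)(298)) = 37.39.

ln K = 37.4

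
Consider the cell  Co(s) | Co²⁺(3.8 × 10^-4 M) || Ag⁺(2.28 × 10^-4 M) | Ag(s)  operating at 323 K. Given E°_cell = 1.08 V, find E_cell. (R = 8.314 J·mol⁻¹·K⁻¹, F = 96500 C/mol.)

Balancing electrons gives n = 2; the reaction quotient is Q = [Co²⁺]/[Ag⁺]^2 = 7310.
E = E° − (RT/nF) ln Q = 1.08 − (8.314×323)/(2×96500) × (8.897) = 1.080 − 0.124 = 0.956 V.

0.956 V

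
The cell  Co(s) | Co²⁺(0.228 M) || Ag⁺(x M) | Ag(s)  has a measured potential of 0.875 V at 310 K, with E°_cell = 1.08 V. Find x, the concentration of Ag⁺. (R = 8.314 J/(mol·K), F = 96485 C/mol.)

From the Nernst equation, ln Q = nF(E° − E)/RT = 2×96485×(1.08 − 0.875)/(8.314×310) = 15.349, so Q = 4.63 × 10^6.
With Q = [Co²⁺]/[Ag⁺]^2 and the known concentrations, [Ag⁺]^2 in the denominator gives [Ag⁺] = 2.2 × 10^-4 M.

2.2 × 10^-4 M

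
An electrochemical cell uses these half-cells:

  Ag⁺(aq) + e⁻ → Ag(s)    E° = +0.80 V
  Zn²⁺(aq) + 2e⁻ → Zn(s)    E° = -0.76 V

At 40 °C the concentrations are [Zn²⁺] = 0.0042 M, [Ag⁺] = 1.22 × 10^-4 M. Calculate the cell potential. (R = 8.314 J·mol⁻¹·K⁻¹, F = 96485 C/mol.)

The Ag⁺/Ag couple has the higher reduction potential and acts as the cathode, so E°_cell = +0.80 − (-0.76) = 1.56 V.
Balancing electrons gives n = 2; the reaction quotient is Q = [Zn²⁺]/[Ag⁺]^2 = 2.82 × 10^5.
E = E° − (RT/nF) ln Q = 1.56 − (8.314×313)/(2×96485) × (12.550) = 1.560 − 0.169 = 1.391 V.

1.39 V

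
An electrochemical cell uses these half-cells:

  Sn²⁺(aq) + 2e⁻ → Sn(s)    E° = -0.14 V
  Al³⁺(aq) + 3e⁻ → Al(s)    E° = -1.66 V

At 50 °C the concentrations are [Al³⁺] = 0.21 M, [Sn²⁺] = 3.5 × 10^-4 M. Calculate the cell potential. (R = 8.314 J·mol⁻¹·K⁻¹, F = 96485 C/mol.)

1.42 V

The Sn²⁺/Sn couple has the higher reduction potential and acts as the cathode, so E°_cell = -0.14 − (-1.66) = 1.52 V.
Balancing electrons gives n = 6; the reaction quotient is Q = [Al³⁺]^2/[Sn²⁺]^3 = 1.03 × 10^9.
E = E° − (RT/nF) ln Q = 1.52 − (8.314×323)/(6×96485) × (20.751) = 1.520 − 0.096 = 1.424 V.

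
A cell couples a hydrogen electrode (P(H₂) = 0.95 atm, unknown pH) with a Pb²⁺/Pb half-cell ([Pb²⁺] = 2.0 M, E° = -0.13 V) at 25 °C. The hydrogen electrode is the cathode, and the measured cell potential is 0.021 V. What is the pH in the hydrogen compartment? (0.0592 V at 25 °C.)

pH = 1.70

E°_cell = 0.13 V and n = 2.
log Q = n(E° − E)/0.0592 = 2×(0.13 − 0.021)/0.0592 = 3.682.
With Q = [Pb²⁺]·P(H₂) / [H⁺]^2, solving for [H⁺] gives log[H⁺] = -1.702, so pH = 1.70.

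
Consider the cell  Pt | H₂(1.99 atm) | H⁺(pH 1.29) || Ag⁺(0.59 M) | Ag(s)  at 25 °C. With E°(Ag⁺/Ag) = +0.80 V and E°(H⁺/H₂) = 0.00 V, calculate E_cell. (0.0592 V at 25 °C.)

The Ag⁺/Ag couple is the cathode, so E°_cell = 0.80 V; n = 2.
[H⁺] = 10^(−1.29) = 0.051 M, and Q = [H⁺]^2 / ([Ag⁺]^2·P(H₂)) = 0.00380.
E = E° − (0.0592/2) log Q = 0.80 − (0.0592/2)(-2.421) = 0.872 V.

0.87 V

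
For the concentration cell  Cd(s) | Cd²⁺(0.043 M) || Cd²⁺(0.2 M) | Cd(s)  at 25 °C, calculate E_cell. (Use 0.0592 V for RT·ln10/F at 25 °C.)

0.020 V

Both half-cells are Cd²⁺/Cd, so E°_cell = 0. The concentrated side is the cathode; the cell reaction moves Cd²⁺ from high to low concentration with n = 2.
Q = [Cd²⁺]_dilute/[Cd²⁺]_conc = 0.043/0.2 = 0.215.
E = 0 − (0.0592/2) log Q = −(0.0592/2)(-0.668) = 0.0198 V.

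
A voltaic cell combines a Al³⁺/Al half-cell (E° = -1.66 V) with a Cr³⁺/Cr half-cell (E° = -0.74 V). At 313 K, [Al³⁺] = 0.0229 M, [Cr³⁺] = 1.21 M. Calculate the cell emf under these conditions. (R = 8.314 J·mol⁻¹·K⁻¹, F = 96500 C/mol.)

0.956 V

The Cr³⁺/Cr couple has the higher reduction potential and acts as the cathode, so E°_cell = -0.74 − (-1.66) = 0.92 V.
Balancing electrons gives n = 3; the reaction quotient is Q = [Al³⁺]/[Cr³⁺] = 0.0189.
E = E° − (RT/nF) ln Q = 0.92 − (8.314×313)/(3×96500) × (-3.967) = 0.920 + 0.036 = 0.956 V.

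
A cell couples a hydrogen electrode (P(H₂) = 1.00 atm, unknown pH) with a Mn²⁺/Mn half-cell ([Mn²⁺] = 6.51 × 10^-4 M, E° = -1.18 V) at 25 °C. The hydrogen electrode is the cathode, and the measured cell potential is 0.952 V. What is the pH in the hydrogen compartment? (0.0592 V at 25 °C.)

pH = 5.44

E°_cell = 1.18 V and n = 2.
log Q = n(E° − E)/0.0592 = 2×(1.18 − 0.952)/0.0592 = 7.703.
With Q = [Mn²⁺]·P(H₂) / [H⁺]^2, solving for [H⁺] gives log[H⁺] = -5.445, so pH = 5.44.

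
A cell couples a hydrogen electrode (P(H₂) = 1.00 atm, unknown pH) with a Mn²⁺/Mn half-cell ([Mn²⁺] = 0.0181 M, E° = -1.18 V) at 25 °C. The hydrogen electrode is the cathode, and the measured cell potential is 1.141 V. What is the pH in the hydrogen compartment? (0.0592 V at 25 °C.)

E°_cell = 1.18 V and n = 2.
log Q = n(E° − E)/0.0592 = 2×(1.18 − 1.141)/0.0592 = 1.318.
With Q = [Mn²⁺]·P(H₂) / [H⁺]^2, solving for [H⁺] gives log[H⁺] = -1.530, so pH = 1.53.

pH = 1.53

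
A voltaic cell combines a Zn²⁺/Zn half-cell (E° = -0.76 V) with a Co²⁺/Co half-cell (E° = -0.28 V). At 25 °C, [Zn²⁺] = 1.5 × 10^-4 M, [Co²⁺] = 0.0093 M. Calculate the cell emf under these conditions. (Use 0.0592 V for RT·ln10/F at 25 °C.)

The Co²⁺/Co couple has the higher reduction potential and acts as the cathode, so E°_cell = -0.28 − (-0.76) = 0.48 V.
Balancing electrons gives n = 2; the reaction quotient is Q = [Zn²⁺]/[Co²⁺] = 0.0161.
At 25 °C, E = E° − (0.0592/n) log Q = 0.48 − (0.0592/2)(-1.792) = 0.480 + 0.053 = 0.533 V.

0.533 V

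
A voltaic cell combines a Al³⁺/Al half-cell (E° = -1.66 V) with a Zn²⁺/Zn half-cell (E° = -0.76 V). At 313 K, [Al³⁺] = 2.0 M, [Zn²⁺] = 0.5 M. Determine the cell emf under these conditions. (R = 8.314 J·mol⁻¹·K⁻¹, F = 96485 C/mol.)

0.884 V

The Zn²⁺/Zn couple has the higher reduction potential and acts as the cathode, so E°_cell = -0.76 − (-1.66) = 0.90 V.
Balancing electrons gives n = 6; the reaction quotient is Q = [Al³⁺]^2/[Zn²⁺]^3 = 32.0.
E = E° − (RT/nF) ln Q = 0.90 − (8.314×313)/(6×96485) × (3.466) = 0.900 − 0.016 = 0.884 V.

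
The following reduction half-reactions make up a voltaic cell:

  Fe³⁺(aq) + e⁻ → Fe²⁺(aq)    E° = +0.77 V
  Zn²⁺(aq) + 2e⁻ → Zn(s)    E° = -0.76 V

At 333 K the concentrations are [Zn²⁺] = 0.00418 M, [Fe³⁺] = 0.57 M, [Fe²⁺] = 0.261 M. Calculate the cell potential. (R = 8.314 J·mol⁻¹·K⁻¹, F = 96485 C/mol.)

1.63 V

The Fe³⁺/Fe²⁺ couple has the higher reduction potential and acts as the cathode, so E°_cell = +0.77 − (-0.76) = 1.53 V.
Balancing electrons gives n = 2; the reaction quotient is Q = [Zn²⁺]·[Fe²⁺]^2/[Fe³⁺]^2 = 8.76 × 10^-4.
E = E° − (RT/nF) ln Q = 1.53 − (8.314×333)/(2×96485) × (-7.040) = 1.530 + 0.101 = 1.631 V.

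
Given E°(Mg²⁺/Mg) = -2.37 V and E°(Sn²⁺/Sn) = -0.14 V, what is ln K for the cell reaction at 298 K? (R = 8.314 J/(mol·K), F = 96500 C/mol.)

ln K = 173.7

E°_cell = -0.14 − (-2.37) = 2.23 V, with n = 2 electrons transferred.
At equilibrium E = 0, so the Nernst equation gives ln K = nFE°/RT = (2)(96500)(2.23)/((8.314)(298)) = 173.71.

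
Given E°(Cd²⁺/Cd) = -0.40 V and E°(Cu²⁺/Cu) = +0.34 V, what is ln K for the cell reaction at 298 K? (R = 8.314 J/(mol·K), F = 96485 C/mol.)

E°_cell = +0.34 − (-0.40) = 0.74 V, with n = 2 electrons transferred.
At equilibrium E = 0, so the Nernst equation gives ln K = nFE°/RT = (2)(96485)(0.74)/((8.314)(298)) = 57.64.

ln K = 57.6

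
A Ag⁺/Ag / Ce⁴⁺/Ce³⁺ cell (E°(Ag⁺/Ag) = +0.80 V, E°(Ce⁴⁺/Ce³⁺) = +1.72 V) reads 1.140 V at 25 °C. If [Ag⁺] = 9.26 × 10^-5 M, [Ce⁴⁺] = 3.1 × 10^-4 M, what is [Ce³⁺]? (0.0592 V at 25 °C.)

From the Nernst equation, log Q = n(E° − E)/0.0592 = 1(0.92 − 1.140)/0.0592 = -3.716, so Q = 1.92 × 10^-4.
With Q = [Ag⁺]·[Ce³⁺]/[Ce⁴⁺] and the known concentrations, [Ce³⁺] in the numerator gives [Ce³⁺] = 6.4 × 10^-4 M.

6.4 × 10^-4 M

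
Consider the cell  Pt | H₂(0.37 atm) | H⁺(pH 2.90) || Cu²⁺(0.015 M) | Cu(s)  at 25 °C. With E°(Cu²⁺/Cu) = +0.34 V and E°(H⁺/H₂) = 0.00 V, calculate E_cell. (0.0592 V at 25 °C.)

0.44 V

The Cu²⁺/Cu couple is the cathode, so E°_cell = 0.34 V; n = 2.
[H⁺] = 10^(−2.90) = 0.0013 M, and Q = [H⁺]^2 / ([Cu²⁺]·P(H₂)) = 2.86 × 10^-4.
E = E° − (0.0592/2) log Q = 0.34 − (0.0592/2)(-3.544) = 0.445 V.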